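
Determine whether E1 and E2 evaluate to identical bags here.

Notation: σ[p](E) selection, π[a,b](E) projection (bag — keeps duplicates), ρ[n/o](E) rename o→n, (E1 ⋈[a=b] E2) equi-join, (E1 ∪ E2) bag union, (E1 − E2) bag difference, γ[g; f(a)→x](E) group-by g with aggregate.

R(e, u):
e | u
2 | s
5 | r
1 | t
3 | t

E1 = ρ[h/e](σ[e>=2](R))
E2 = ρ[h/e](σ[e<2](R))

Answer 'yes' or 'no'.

E1 row counts bottom-up:
  R → 4
  σ[e>=2](R) → 3
  ρ[h/e](σ[e>=2](R)) → 3
E2 row counts bottom-up:
  R → 4
  σ[e<2](R) → 1
  ρ[h/e](σ[e<2](R)) → 1

E1 result:
h | u
2 | s
3 | t
5 | r
E2 result:
h | u
1 | t
Witness: (2, 's') appears 1× in E1 but 0× in E2.

no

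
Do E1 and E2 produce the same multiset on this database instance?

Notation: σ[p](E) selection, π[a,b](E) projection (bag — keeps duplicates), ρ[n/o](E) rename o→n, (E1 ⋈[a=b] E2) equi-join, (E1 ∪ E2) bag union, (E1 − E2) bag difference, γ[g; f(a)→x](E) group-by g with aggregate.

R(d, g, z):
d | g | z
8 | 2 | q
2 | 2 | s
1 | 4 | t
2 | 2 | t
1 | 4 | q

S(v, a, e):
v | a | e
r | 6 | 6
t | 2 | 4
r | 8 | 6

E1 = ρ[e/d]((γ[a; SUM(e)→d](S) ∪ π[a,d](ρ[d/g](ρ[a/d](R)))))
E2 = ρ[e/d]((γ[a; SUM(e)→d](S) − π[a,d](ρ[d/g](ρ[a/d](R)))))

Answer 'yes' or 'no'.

E1 stepwise |·|:
  S → 3
  γ[a; SUM(e)→d](S) → 3
  R → 5
  ρ[a/d](R) → 5
  ρ[d/g](ρ[a/d](R)) → 5
  π[a,d](ρ[d/g](ρ[a/d](R))) → 5
  (γ[a; SUM(e)→d](S) ∪ π[a,d](ρ[d/g](ρ[a/d](R)))) → 8
  ρ[e/d]((γ[a; SUM(e)→d](S) ∪ π[a,d](ρ[d/g](ρ[a/d](R))))) → 8
E2 stepwise |·|:
  S → 3
  γ[a; SUM(e)→d](S) → 3
  R → 5
  ρ[a/d](R) → 5
  ρ[d/g](ρ[a/d](R)) → 5
  π[a,d](ρ[d/g](ρ[a/d](R))) → 5
  (γ[a; SUM(e)→d](S) − π[a,d](ρ[d/g](ρ[a/d](R)))) → 3
  ρ[e/d]((γ[a; SUM(e)→d](S) − π[a,d](ρ[d/g](ρ[a/d](R))))) → 3

E1 result:
a | e
1 | 4
1 | 4
2 | 2
2 | 2
2 | 4
6 | 6
8 | 2
8 | 6
E2 result:
a | e
2 | 4
6 | 6
8 | 6
Witness: (1, 4) appears 2× in E1 but 0× in E2.

no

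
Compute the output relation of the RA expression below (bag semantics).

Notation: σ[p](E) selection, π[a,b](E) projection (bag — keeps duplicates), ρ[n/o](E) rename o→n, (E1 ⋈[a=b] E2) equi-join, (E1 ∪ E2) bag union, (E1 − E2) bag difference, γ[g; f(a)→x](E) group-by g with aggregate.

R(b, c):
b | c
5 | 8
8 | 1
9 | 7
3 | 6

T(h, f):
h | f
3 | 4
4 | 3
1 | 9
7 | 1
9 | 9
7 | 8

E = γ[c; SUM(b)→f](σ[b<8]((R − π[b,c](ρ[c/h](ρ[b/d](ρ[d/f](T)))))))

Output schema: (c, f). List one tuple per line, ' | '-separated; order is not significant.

Subexpression sizes:
  R → 4
  T → 6
  ρ[d/f](T) → 6
  ρ[b/d](ρ[d/f](T)) → 6
  ρ[c/h](ρ[b/d](ρ[d/f](T))) → 6
  π[b,c](ρ[c/h](ρ[b/d](ρ[d/f](T)))) → 6
  (R − π[b,c](ρ[c/h](ρ[b/d](ρ[d/f](T))))) → 4
  σ[b<8]((R − π[b,c](ρ[c/h](ρ[b/d](ρ[d/f](T)))))) → 2
  γ[c; SUM(b)→f](σ[b<8]((R − π[b,c](ρ[c/h](ρ[b/d](ρ[d/f](T))))))) → 2

== RESULT ==
c | f
6 | 3
8 | 5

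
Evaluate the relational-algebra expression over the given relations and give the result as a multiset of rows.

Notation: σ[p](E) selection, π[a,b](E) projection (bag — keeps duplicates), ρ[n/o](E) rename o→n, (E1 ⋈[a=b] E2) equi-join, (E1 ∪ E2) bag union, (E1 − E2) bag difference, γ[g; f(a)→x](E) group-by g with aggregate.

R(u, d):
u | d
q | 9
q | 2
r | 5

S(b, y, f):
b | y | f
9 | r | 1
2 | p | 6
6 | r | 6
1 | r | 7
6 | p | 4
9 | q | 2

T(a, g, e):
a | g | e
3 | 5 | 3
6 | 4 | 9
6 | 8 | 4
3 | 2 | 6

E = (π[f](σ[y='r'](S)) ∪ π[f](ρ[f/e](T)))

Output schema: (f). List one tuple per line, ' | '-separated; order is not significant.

Subexpression sizes:
  S → 6
  σ[y='r'](S) → 3
  π[f](σ[y='r'](S)) → 3
  T → 4
  ρ[f/e](T) → 4
  π[f](ρ[f/e](T)) → 4
  (π[f](σ[y='r'](S)) ∪ π[f](ρ[f/e](T))) → 7

== RESULT ==
f
1
3
4
6
6
7
9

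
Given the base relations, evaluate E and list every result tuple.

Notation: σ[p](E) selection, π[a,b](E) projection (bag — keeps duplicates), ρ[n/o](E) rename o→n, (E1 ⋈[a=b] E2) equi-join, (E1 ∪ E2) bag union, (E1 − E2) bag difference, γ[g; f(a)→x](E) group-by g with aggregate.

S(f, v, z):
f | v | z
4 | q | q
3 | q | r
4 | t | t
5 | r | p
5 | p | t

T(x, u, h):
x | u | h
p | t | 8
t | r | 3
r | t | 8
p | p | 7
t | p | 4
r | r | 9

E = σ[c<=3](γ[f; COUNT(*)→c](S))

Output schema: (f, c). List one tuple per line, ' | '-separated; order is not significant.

Subexpression sizes:
  S → 5
  γ[f; COUNT(*)→c](S) → 3
  σ[c<=3](γ[f; COUNT(*)→c](S)) → 3

== RESULT ==
f | c
3 | 1
4 | 2
5 | 2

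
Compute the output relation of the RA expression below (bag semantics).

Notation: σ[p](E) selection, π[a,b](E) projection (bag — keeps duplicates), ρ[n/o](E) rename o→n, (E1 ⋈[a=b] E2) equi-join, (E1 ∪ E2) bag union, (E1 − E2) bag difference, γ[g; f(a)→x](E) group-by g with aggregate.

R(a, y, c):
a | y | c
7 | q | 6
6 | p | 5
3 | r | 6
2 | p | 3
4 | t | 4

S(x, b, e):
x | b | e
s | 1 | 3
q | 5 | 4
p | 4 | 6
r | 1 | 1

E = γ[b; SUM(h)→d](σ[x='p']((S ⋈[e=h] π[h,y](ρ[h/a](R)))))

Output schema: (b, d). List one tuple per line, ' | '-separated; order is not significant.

Stepwise |·|:
  S → 4
  R → 5
  ρ[h/a](R) → 5
  π[h,y](ρ[h/a](R)) → 5
  (S ⋈[e=h] π[h,y](ρ[h/a](R))) → 3
  σ[x='p']((S ⋈[e=h] π[h,y](ρ[h/a](R)))) → 1
  γ[b; SUM(h)→d](σ[x='p']((S ⋈[e=h] π[h,y](ρ[h/a](R))))) → 1

== RESULT ==
b | d
4 | 6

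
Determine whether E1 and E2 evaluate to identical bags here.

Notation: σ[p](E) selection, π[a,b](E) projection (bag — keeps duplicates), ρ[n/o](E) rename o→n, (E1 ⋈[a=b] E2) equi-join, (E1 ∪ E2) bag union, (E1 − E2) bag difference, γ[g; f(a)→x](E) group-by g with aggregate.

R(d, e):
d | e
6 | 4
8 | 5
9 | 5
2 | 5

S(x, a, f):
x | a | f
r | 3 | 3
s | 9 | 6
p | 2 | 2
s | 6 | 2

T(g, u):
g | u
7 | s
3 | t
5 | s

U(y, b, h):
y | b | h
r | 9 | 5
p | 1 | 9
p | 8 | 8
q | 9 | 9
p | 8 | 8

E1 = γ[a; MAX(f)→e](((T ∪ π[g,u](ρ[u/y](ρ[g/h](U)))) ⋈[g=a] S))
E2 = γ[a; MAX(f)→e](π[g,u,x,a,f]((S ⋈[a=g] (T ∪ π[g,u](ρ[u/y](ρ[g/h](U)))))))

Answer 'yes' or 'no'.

E1 per-node cardinality:
  T → 3
  U → 5
  ρ[g/h](U) → 5
  ρ[u/y](ρ[g/h](U)) → 5
  π[g,u](ρ[u/y](ρ[g/h](U))) → 5
  (T ∪ π[g,u](ρ[u/y](ρ[g/h](U)))) → 8
  S → 4
  ((T ∪ π[g,u](ρ[u/y](ρ[g/h](U)))) ⋈[g=a] S) → 3
  γ[a; MAX(f)→e](((T ∪ π[g,u](ρ[u/y](ρ[g/h](U)))) ⋈[g=a] S)) → 2
E2 per-node cardinality:
  S → 4
  T → 3
  U → 5
  ρ[g/h](U) → 5
  ρ[u/y](ρ[g/h](U)) → 5
  π[g,u](ρ[u/y](ρ[g/h](U))) → 5
  (T ∪ π[g,u](ρ[u/y](ρ[g/h](U)))) → 8
  (S ⋈[a=g] (T ∪ π[g,u](ρ[u/y](ρ[g/h](U))))) → 3
  π[g,u,x,a,f]((S ⋈[a=g] (T ∪ π[g,u](ρ[u/y](ρ[g/h](U)))))) → 3
  γ[a; MAX(f)→e](π[g,u,x,a,f]((S ⋈[a=g] (T ∪ π[g,u](ρ[u/y](ρ[g/h](U))))))) → 2

E1 and E2 produce the same multiset:
a | e
3 | 3
9 | 6

yes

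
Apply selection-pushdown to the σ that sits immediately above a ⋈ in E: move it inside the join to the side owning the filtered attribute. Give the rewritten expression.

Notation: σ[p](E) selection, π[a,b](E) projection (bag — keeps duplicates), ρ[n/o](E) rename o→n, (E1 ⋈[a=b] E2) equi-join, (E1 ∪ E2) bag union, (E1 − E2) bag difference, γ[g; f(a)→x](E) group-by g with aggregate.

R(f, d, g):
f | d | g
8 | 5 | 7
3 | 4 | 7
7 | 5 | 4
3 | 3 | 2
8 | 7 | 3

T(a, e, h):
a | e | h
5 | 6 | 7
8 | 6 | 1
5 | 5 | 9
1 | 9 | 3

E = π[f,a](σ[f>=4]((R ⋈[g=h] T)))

σ filters on f, owned by the left side.
E' = π[f,a]((σ[f>=4](R) ⋈[g=h] T))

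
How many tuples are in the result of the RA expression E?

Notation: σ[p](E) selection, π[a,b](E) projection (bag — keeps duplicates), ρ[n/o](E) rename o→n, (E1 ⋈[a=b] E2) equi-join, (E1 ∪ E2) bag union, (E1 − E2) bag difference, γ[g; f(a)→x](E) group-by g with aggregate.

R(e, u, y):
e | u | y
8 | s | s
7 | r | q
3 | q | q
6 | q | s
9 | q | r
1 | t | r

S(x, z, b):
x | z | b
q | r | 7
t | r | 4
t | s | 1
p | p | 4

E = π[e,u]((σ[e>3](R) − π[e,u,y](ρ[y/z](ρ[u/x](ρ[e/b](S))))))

Per-node cardinality:
  R → 6
  σ[e>3](R) → 4
  S → 4
  ρ[e/b](S) → 4
  ρ[u/x](ρ[e/b](S)) → 4
  ρ[y/z](ρ[u/x](ρ[e/b](S))) → 4
  π[e,u,y](ρ[y/z](ρ[u/x](ρ[e/b](S)))) → 4
  (σ[e>3](R) − π[e,u,y](ρ[y/z](ρ[u/x](ρ[e/b](S))))) → 4
  π[e,u]((σ[e>3](R) − π[e,u,y](ρ[y/z](ρ[u/x](ρ[e/b](S)))))) → 4

|E| = 4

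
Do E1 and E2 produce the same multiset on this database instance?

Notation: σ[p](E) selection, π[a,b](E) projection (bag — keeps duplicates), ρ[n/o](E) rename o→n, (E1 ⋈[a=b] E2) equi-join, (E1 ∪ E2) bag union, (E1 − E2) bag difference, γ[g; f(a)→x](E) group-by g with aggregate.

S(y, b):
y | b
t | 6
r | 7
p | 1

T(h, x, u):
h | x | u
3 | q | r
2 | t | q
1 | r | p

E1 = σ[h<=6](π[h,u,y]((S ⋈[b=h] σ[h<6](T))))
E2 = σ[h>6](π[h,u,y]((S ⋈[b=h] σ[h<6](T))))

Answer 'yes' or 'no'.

E1 row counts bottom-up:
  S → 3
  T → 3
  σ[h<6](T) → 3
  (S ⋈[b=h] σ[h<6](T)) → 1
  π[h,u,y]((S ⋈[b=h] σ[h<6](T))) → 1
  σ[h<=6](π[h,u,y]((S ⋈[b=h] σ[h<6](T)))) → 1
E2 row counts bottom-up:
  S → 3
  T → 3
  σ[h<6](T) → 3
  (S ⋈[b=h] σ[h<6](T)) → 1
  π[h,u,y]((S ⋈[b=h] σ[h<6](T))) → 1
  σ[h>6](π[h,u,y]((S ⋈[b=h] σ[h<6](T)))) → 0

E1 result:
h | u | y
1 | p | p
E2 result:
h | u | y
(0 rows)
Witness: (1, 'p', 'p') appears 1× in E1 but 0× in E2.

no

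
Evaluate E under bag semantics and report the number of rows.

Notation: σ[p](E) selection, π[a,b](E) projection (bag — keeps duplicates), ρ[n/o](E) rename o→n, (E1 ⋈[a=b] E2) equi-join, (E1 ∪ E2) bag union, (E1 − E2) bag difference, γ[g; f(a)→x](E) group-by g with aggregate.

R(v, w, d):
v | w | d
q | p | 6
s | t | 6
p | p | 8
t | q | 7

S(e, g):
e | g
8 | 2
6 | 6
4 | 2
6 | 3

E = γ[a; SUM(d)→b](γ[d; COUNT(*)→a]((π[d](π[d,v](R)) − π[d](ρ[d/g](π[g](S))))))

Stepwise |·|:
  R → 4
  π[d,v](R) → 4
  π[d](π[d,v](R)) → 4
  S → 4
  π[g](S) → 4
  ρ[d/g](π[g](S)) → 4
  π[d](ρ[d/g](π[g](S))) → 4
  (π[d](π[d,v](R)) − π[d](ρ[d/g](π[g](S)))) → 3
  γ[d; COUNT(*)→a]((π[d](π[d,v](R)) − π[d](ρ[d/g](π[g](S))))) → 3
  γ[a; SUM(d)→b](γ[d; COUNT(*)→a]((π[d](π[d,v](R)) − π[d](ρ[d/g](π[g](S)))))) → 1

|E| = 1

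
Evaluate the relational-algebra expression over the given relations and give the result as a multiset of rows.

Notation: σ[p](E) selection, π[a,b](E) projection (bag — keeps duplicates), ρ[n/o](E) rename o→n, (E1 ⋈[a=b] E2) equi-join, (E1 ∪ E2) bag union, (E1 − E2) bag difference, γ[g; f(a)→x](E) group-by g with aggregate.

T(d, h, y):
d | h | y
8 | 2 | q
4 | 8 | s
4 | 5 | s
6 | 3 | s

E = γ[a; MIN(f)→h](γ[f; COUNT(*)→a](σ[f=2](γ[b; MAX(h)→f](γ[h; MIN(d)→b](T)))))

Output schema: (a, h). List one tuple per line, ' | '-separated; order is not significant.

Row counts bottom-up:
  T → 4
  γ[h; MIN(d)→b](T) → 4
  γ[b; MAX(h)→f](γ[h; MIN(d)→b](T)) → 3
  σ[f=2](γ[b; MAX(h)→f](γ[h; MIN(d)→b](T))) → 1
  γ[f; COUNT(*)→a](σ[f=2](γ[b; MAX(h)→f](γ[h; MIN(d)→b](T)))) → 1
  γ[a; MIN(f)→h](γ[f; COUNT(*)→a](σ[f=2](γ[b; MAX(h)→f](γ[h; MIN(d)→b](T))))) → 1

== RESULT ==
a | h
1 | 2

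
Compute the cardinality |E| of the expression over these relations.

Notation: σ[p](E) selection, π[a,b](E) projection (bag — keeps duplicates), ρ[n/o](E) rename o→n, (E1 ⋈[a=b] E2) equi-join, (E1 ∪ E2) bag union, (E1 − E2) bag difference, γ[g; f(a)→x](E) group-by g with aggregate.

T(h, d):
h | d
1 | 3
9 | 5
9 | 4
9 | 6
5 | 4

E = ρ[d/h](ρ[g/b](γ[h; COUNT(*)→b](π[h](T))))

Subexpression sizes:
  T → 5
  π[h](T) → 5
  γ[h; COUNT(*)→b](π[h](T)) → 3
  ρ[g/b](γ[h; COUNT(*)→b](π[h](T))) → 3
  ρ[d/h](ρ[g/b](γ[h; COUNT(*)→b](π[h](T)))) → 3

|E| = 3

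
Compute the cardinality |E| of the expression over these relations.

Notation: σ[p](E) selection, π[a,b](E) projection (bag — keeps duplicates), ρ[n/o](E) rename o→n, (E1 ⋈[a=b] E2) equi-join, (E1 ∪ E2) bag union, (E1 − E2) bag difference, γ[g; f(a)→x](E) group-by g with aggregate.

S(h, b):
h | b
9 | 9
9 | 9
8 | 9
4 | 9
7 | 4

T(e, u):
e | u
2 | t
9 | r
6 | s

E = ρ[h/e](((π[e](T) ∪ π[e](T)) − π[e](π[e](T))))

Stepwise |·|:
  T → 3
  π[e](T) → 3
  T → 3
  π[e](T) → 3
  (π[e](T) ∪ π[e](T)) → 6
  T → 3
  π[e](T) → 3
  π[e](π[e](T)) → 3
  ((π[e](T) ∪ π[e](T)) − π[e](π[e](T))) → 3
  ρ[h/e](((π[e](T) ∪ π[e](T)) − π[e](π[e](T)))) → 3

|E| = 3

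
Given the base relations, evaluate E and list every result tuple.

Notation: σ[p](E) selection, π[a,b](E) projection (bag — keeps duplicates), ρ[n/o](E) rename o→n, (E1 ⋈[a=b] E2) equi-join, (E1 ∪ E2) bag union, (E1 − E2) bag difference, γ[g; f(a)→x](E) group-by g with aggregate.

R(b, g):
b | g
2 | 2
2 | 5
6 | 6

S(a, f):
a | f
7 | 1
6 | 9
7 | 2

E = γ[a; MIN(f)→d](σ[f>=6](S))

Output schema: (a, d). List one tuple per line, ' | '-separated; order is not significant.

Per-node cardinality:
  S → 3
  σ[f>=6](S) → 1
  γ[a; MIN(f)→d](σ[f>=6](S)) → 1

== RESULT ==
a | d
6 | 9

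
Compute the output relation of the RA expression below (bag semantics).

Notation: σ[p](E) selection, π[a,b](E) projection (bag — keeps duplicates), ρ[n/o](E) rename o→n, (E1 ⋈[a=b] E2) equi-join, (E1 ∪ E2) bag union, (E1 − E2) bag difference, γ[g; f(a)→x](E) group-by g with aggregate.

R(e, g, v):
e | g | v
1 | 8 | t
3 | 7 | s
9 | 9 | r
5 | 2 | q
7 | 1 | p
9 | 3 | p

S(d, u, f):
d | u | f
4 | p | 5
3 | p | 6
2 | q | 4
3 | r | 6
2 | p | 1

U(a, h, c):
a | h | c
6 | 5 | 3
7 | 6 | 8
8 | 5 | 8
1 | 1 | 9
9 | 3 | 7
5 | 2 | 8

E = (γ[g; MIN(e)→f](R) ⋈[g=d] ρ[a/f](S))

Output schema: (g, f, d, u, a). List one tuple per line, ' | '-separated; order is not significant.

Per-node cardinality:
  R → 6
  γ[g; MIN(e)→f](R) → 6
  S → 5
  ρ[a/f](S) → 5
  (γ[g; MIN(e)→f](R) ⋈[g=d] ρ[a/f](S)) → 4

== RESULT ==
g | f | d | u | a
2 | 5 | 2 | p | 1
2 | 5 | 2 | q | 4
3 | 9 | 3 | p | 6
3 | 9 | 3 | r | 6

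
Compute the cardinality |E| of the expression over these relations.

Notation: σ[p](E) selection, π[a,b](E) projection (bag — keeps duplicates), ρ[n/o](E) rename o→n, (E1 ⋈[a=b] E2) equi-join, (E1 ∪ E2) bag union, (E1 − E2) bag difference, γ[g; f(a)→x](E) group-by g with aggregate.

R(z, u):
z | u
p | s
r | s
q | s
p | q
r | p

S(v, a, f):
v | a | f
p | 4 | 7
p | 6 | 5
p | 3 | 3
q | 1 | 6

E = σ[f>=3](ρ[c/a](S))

Stepwise |·|:
  S → 4
  ρ[c/a](S) → 4
  σ[f>=3](ρ[c/a](S)) → 4

|E| = 4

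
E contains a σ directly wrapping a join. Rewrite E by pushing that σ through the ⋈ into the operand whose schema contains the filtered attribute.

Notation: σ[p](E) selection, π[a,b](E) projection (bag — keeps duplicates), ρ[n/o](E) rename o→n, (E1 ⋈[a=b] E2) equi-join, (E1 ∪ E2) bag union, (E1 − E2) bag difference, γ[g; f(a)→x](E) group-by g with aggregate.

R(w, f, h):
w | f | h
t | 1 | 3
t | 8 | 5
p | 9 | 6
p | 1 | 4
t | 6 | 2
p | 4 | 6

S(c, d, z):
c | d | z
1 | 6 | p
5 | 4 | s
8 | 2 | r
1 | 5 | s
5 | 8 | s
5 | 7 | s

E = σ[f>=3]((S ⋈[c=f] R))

σ filters on f, owned by the right side.
E' = (S ⋈[c=f] σ[f>=3](R))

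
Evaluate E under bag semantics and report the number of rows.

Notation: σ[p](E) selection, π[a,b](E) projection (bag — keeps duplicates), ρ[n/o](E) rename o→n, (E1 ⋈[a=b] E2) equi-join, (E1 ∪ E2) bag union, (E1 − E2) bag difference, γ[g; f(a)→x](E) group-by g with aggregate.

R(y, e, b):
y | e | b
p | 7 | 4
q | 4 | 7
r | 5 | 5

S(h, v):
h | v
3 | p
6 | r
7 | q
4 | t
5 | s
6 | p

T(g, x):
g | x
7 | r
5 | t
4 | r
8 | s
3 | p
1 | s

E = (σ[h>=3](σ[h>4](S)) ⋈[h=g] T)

Row counts bottom-up:
  S → 6
  σ[h>4](S) → 4
  σ[h>=3](σ[h>4](S)) → 4
  T → 6
  (σ[h>=3](σ[h>4](S)) ⋈[h=g] T) → 2

|E| = 2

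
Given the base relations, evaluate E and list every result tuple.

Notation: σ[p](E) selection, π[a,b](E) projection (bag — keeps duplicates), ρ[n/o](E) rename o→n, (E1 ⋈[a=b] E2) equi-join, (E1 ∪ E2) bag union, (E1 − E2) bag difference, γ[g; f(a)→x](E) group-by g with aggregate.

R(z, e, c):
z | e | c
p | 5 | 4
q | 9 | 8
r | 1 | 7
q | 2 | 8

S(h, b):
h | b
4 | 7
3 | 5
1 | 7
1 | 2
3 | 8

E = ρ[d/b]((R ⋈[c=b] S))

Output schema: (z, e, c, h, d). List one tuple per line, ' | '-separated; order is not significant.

Per-node cardinality:
  R → 4
  S → 5
  (R ⋈[c=b] S) → 4
  ρ[d/b]((R ⋈[c=b] S)) → 4

== RESULT ==
z | e | c | h | d
q | 2 | 8 | 3 | 8
q | 9 | 8 | 3 | 8
r | 1 | 7 | 1 | 7
r | 1 | 7 | 4 | 7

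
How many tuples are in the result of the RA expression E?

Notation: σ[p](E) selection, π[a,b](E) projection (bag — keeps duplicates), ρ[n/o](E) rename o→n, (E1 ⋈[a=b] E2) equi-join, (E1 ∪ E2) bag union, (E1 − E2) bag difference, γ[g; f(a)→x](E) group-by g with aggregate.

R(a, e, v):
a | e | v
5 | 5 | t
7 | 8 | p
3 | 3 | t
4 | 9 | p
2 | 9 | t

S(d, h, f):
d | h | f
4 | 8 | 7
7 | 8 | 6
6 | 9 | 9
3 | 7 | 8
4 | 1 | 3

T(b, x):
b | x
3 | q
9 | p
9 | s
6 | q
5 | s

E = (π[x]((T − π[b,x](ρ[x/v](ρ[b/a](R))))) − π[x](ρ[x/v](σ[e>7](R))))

Subexpression sizes:
  T → 5
  R → 5
  ρ[b/a](R) → 5
  ρ[x/v](ρ[b/a](R)) → 5
  π[b,x](ρ[x/v](ρ[b/a](R))) → 5
  (T − π[b,x](ρ[x/v](ρ[b/a](R)))) → 5
  π[x]((T − π[b,x](ρ[x/v](ρ[b/a](R))))) → 5
  R → 5
  σ[e>7](R) → 3
  ρ[x/v](σ[e>7](R)) → 3
  π[x](ρ[x/v](σ[e>7](R))) → 3
  (π[x]((T − π[b,x](ρ[x/v](ρ[b/a](R))))) − π[x](ρ[x/v](σ[e>7](R)))) → 4

|E| = 4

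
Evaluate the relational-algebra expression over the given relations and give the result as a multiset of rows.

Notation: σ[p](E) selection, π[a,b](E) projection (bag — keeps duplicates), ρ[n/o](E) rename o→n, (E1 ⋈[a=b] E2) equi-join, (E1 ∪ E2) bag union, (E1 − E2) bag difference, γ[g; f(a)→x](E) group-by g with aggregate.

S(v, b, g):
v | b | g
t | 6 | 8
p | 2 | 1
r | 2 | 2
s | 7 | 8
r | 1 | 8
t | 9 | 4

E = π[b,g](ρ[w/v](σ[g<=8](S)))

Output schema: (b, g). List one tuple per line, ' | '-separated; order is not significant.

Subexpression sizes:
  S → 6
  σ[g<=8](S) → 6
  ρ[w/v](σ[g<=8](S)) → 6
  π[b,g](ρ[w/v](σ[g<=8](S))) → 6

== RESULT ==
b | g
1 | 8
2 | 1
2 | 2
6 | 8
7 | 8
9 | 4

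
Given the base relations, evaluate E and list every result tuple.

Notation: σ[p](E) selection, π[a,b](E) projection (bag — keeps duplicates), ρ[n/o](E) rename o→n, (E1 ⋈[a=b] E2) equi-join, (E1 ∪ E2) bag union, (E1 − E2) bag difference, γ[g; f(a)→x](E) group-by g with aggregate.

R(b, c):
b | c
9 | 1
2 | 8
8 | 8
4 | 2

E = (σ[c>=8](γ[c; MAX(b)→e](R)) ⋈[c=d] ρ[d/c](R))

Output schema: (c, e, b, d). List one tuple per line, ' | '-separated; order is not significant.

Row counts bottom-up:
  R → 4
  γ[c; MAX(b)→e](R) → 3
  σ[c>=8](γ[c; MAX(b)→e](R)) → 1
  R → 4
  ρ[d/c](R) → 4
  (σ[c>=8](γ[c; MAX(b)→e](R)) ⋈[c=d] ρ[d/c](R)) → 2

== RESULT ==
c | e | b | d
8 | 8 | 2 | 8
8 | 8 | 8 | 8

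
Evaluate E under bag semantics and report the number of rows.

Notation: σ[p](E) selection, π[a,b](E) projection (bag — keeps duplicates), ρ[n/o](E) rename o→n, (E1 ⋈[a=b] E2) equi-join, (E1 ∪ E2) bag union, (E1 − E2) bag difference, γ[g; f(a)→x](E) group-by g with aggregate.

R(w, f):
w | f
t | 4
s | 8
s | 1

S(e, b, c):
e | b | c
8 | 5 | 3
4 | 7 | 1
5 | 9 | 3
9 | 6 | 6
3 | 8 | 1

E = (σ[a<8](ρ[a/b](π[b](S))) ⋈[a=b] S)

Stepwise |·|:
  S → 5
  π[b](S) → 5
  ρ[a/b](π[b](S)) → 5
  σ[a<8](ρ[a/b](π[b](S))) → 3
  S → 5
  (σ[a<8](ρ[a/b](π[b](S))) ⋈[a=b] S) → 3

|E| = 3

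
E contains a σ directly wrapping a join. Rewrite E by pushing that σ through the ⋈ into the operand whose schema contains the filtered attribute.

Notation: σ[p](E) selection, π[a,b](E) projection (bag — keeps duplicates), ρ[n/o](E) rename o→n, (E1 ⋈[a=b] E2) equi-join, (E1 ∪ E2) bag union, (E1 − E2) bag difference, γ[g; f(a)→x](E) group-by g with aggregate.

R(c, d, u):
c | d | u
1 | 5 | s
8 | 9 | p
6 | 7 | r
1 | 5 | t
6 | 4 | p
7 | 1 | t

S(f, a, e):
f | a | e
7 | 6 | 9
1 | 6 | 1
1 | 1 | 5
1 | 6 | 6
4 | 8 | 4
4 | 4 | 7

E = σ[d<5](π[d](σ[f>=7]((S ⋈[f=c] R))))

σ filters on f, owned by the left side.
E' = σ[d<5](π[d]((σ[f>=7](S) ⋈[f=c] R)))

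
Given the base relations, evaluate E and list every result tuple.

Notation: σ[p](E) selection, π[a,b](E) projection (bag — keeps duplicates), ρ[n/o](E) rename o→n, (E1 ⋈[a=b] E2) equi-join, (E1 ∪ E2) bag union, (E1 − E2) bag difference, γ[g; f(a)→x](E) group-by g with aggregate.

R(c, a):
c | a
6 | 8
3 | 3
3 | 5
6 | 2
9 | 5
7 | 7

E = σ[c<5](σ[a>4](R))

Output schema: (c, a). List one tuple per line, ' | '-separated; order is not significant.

Row counts bottom-up:
  R → 6
  σ[a>4](R) → 4
  σ[c<5](σ[a>4](R)) → 1

== RESULT ==
c | a
3 | 5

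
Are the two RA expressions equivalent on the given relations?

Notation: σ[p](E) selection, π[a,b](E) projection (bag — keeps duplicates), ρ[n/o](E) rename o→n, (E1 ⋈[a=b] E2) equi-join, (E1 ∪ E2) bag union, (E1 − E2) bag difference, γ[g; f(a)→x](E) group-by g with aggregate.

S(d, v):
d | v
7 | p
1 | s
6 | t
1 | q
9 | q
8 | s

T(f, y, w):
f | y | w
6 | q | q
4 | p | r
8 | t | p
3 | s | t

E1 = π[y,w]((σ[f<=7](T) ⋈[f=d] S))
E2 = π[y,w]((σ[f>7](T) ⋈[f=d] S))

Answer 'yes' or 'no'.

E1 row counts bottom-up:
  T → 4
  σ[f<=7](T) → 3
  S → 6
  (σ[f<=7](T) ⋈[f=d] S) → 1
  π[y,w]((σ[f<=7](T) ⋈[f=d] S)) → 1
E2 row counts bottom-up:
  T → 4
  σ[f>7](T) → 1
  S → 6
  (σ[f>7](T) ⋈[f=d] S) → 1
  π[y,w]((σ[f>7](T) ⋈[f=d] S)) → 1

E1 result:
y | w
q | q
E2 result:
y | w
t | p
Witness: ('t', 'p') appears 0× in E1 but 1× in E2.

no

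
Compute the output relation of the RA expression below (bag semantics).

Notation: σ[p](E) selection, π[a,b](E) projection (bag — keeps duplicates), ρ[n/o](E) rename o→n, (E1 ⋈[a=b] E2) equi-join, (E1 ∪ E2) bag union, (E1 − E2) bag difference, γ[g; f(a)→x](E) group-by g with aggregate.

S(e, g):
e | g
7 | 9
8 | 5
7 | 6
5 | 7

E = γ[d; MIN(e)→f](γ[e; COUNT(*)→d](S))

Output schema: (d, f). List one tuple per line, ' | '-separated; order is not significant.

Stepwise |·|:
  S → 4
  γ[e; COUNT(*)→d](S) → 3
  γ[d; MIN(e)→f](γ[e; COUNT(*)→d](S)) → 2

== RESULT ==
d | f
1 | 5
2 | 7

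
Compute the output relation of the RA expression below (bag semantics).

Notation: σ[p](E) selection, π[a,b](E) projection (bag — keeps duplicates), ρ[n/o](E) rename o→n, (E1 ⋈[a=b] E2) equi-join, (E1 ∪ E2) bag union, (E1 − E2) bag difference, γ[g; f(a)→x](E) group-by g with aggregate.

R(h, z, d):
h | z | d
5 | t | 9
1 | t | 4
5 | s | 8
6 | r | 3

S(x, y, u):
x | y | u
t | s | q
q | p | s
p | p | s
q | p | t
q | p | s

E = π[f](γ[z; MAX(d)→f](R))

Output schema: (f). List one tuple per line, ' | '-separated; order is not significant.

Stepwise |·|:
  R → 4
  γ[z; MAX(d)→f](R) → 3
  π[f](γ[z; MAX(d)→f](R)) → 3

== RESULT ==
f
3
8
9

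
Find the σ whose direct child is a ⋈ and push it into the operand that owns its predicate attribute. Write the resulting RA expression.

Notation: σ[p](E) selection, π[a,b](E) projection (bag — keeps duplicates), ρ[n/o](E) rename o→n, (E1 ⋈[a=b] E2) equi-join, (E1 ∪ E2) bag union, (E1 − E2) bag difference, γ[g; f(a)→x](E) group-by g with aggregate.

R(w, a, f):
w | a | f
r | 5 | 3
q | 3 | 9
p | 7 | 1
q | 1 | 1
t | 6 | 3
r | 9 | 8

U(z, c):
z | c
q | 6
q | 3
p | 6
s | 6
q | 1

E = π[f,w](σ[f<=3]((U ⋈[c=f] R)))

σ filters on f, owned by the right side.
E' = π[f,w]((U ⋈[c=f] σ[f<=3](R)))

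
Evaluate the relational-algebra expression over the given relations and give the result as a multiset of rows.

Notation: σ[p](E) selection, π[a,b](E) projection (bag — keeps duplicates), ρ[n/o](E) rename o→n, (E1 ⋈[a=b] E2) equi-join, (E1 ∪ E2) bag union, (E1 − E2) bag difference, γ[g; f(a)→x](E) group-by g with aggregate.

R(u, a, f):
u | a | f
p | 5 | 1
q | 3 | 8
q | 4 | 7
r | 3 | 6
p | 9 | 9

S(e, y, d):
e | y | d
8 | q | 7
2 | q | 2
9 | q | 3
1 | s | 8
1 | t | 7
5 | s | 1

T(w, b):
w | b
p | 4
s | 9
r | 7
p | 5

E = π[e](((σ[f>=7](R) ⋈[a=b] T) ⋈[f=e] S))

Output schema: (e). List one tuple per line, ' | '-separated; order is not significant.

Row counts bottom-up:
  R → 5
  σ[f>=7](R) → 3
  T → 4
  (σ[f>=7](R) ⋈[a=b] T) → 2
  S → 6
  ((σ[f>=7](R) ⋈[a=b] T) ⋈[f=e] S) → 1
  π[e](((σ[f>=7](R) ⋈[a=b] T) ⋈[f=e] S)) → 1

== RESULT ==
e
9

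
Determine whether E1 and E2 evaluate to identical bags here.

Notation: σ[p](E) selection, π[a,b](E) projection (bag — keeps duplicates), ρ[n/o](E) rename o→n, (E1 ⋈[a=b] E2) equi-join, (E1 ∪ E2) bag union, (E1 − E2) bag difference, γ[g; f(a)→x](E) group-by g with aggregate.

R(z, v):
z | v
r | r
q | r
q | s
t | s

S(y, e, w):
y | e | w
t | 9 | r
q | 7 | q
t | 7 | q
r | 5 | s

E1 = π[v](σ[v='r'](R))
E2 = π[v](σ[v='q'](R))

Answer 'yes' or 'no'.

E1 row counts bottom-up:
  R → 4
  σ[v='r'](R) → 2
  π[v](σ[v='r'](R)) → 2
E2 row counts bottom-up:
  R → 4
  σ[v='q'](R) → 0
  π[v](σ[v='q'](R)) → 0

E1 result:
v
r
r
E2 result:
v
(0 rows)
Witness: ('r',) appears 2× in E1 but 0× in E2.

no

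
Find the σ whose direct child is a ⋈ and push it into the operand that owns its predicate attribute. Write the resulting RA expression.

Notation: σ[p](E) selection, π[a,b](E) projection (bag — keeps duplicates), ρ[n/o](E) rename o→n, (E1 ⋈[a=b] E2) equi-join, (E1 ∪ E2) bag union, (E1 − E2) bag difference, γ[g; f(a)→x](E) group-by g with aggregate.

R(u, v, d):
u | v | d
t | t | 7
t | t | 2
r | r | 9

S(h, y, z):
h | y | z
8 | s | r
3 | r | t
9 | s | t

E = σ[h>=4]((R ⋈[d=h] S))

σ filters on h, owned by the right side.
E' = (R ⋈[d=h] σ[h>=4](S))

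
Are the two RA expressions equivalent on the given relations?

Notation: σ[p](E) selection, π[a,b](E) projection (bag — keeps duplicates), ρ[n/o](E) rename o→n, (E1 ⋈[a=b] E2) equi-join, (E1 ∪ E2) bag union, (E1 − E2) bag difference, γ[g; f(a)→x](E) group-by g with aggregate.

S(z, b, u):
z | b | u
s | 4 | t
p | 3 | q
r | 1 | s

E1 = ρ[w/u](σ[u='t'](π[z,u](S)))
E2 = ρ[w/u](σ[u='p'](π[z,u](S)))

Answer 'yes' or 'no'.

E1 stepwise |·|:
  S → 3
  π[z,u](S) → 3
  σ[u='t'](π[z,u](S)) → 1
  ρ[w/u](σ[u='t'](π[z,u](S))) → 1
E2 stepwise |·|:
  S → 3
  π[z,u](S) → 3
  σ[u='p'](π[z,u](S)) → 0
  ρ[w/u](σ[u='p'](π[z,u](S))) → 0

E1 result:
z | w
s | t
E2 result:
z | w
(0 rows)
Witness: ('s', 't') appears 1× in E1 but 0× in E2.

no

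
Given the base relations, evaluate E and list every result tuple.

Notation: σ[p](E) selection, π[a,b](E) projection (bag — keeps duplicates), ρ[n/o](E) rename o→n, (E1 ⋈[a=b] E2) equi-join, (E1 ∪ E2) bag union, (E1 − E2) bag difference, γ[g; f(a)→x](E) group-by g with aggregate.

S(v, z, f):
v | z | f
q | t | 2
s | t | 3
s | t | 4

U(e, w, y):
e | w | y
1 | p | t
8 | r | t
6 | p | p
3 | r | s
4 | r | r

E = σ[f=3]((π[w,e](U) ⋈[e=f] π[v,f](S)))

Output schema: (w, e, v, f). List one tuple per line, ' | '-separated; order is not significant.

Row counts bottom-up:
  U → 5
  π[w,e](U) → 5
  S → 3
  π[v,f](S) → 3
  (π[w,e](U) ⋈[e=f] π[v,f](S)) → 2
  σ[f=3]((π[w,e](U) ⋈[e=f] π[v,f](S))) → 1

== RESULT ==
w | e | v | f
r | 3 | s | 3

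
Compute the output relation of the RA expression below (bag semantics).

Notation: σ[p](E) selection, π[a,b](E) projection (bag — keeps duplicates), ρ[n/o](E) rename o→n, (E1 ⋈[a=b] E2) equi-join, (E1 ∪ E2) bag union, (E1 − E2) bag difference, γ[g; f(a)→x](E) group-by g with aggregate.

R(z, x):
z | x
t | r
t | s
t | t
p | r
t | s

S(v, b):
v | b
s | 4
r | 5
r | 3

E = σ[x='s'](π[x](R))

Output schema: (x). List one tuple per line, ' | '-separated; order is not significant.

Row counts bottom-up:
  R → 5
  π[x](R) → 5
  σ[x='s'](π[x](R)) → 2

== RESULT ==
x
s
s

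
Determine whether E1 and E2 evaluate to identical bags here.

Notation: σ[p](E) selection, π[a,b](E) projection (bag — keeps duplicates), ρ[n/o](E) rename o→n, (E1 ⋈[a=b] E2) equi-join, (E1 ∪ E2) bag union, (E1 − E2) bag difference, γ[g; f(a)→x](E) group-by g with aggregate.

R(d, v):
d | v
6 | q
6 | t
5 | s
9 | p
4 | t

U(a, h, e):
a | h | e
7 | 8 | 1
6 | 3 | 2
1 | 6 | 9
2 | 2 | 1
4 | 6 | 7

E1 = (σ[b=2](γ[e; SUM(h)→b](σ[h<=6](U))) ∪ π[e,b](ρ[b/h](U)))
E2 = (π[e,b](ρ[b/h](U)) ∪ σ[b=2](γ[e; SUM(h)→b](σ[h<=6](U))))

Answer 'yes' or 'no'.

E1 stepwise |·|:
  U → 5
  σ[h<=6](U) → 4
  γ[e; SUM(h)→b](σ[h<=6](U)) → 4
  σ[b=2](γ[e; SUM(h)→b](σ[h<=6](U))) → 1
  U → 5
  ρ[b/h](U) → 5
  π[e,b](ρ[b/h](U)) → 5
  (σ[b=2](γ[e; SUM(h)→b](σ[h<=6](U))) ∪ π[e,b](ρ[b/h](U))) → 6
E2 stepwise |·|:
  U → 5
  ρ[b/h](U) → 5
  π[e,b](ρ[b/h](U)) → 5
  U → 5
  σ[h<=6](U) → 4
  γ[e; SUM(h)→b](σ[h<=6](U)) → 4
  σ[b=2](γ[e; SUM(h)→b](σ[h<=6](U))) → 1
  (π[e,b](ρ[b/h](U)) ∪ σ[b=2](γ[e; SUM(h)→b](σ[h<=6](U)))) → 6

E1 and E2 produce the same multiset:
e | b
1 | 2
1 | 2
1 | 8
2 | 3
7 | 6
9 | 6

yes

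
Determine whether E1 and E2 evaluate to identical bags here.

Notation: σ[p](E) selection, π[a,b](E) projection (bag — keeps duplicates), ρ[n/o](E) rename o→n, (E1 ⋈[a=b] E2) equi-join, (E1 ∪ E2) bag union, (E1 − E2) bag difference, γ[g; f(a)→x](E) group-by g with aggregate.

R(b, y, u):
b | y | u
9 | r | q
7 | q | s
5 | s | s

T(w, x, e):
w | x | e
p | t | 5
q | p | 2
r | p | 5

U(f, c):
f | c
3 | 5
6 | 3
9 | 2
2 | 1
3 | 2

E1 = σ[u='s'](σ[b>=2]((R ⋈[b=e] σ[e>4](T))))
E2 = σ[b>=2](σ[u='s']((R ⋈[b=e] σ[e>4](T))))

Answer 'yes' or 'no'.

E1 stepwise |·|:
  R → 3
  T → 3
  σ[e>4](T) → 2
  (R ⋈[b=e] σ[e>4](T)) → 2
  σ[b>=2]((R ⋈[b=e] σ[e>4](T))) → 2
  σ[u='s'](σ[b>=2]((R ⋈[b=e] σ[e>4](T)))) → 2
E2 stepwise |·|:
  R → 3
  T → 3
  σ[e>4](T) → 2
  (R ⋈[b=e] σ[e>4](T)) → 2
  σ[u='s']((R ⋈[b=e] σ[e>4](T))) → 2
  σ[b>=2](σ[u='s']((R ⋈[b=e] σ[e>4](T)))) → 2

E1 and E2 produce the same multiset:
b | y | u | w | x | e
5 | s | s | p | t | 5
5 | s | s | r | p | 5

yes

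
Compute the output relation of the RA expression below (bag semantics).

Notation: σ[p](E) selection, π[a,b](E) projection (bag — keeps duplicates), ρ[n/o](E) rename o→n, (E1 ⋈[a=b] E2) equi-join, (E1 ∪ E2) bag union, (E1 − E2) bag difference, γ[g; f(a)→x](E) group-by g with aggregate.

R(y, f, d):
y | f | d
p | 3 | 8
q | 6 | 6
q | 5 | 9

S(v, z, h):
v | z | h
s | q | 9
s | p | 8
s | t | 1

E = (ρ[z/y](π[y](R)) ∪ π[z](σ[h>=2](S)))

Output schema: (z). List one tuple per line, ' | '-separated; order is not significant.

Per-node cardinality:
  R → 3
  π[y](R) → 3
  ρ[z/y](π[y](R)) → 3
  S → 3
  σ[h>=2](S) → 2
  π[z](σ[h>=2](S)) → 2
  (ρ[z/y](π[y](R)) ∪ π[z](σ[h>=2](S))) → 5

== RESULT ==
z
p
p
q
q
q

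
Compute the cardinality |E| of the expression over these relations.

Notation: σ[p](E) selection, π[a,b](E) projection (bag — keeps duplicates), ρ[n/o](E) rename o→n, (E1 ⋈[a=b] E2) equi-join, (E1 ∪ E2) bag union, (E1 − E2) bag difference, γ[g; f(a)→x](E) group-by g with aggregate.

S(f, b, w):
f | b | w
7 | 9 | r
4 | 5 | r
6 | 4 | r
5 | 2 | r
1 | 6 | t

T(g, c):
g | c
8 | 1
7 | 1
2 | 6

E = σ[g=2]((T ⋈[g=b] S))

Stepwise |·|:
  T → 3
  S → 5
  (T ⋈[g=b] S) → 1
  σ[g=2]((T ⋈[g=b] S)) → 1

|E| = 1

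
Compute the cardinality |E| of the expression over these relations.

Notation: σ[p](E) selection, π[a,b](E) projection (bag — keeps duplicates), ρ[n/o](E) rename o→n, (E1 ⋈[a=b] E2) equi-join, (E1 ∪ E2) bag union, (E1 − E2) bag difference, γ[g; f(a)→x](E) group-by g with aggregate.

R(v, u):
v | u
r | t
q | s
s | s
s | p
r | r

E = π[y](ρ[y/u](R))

Subexpression sizes:
  R → 5
  ρ[y/u](R) → 5
  π[y](ρ[y/u](R)) → 5

|E| = 5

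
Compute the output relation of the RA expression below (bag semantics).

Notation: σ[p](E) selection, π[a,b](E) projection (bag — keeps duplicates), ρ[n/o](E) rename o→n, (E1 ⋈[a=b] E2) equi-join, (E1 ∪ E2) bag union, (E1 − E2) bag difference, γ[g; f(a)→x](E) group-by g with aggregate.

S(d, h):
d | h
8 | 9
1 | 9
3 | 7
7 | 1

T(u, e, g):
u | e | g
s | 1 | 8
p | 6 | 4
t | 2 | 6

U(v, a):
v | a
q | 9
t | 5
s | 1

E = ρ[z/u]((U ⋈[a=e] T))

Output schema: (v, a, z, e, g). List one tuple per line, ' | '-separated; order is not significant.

Per-node cardinality:
  U → 3
  T → 3
  (U ⋈[a=e] T) → 1
  ρ[z/u]((U ⋈[a=e] T)) → 1

== RESULT ==
v | a | z | e | g
s | 1 | s | 1 | 8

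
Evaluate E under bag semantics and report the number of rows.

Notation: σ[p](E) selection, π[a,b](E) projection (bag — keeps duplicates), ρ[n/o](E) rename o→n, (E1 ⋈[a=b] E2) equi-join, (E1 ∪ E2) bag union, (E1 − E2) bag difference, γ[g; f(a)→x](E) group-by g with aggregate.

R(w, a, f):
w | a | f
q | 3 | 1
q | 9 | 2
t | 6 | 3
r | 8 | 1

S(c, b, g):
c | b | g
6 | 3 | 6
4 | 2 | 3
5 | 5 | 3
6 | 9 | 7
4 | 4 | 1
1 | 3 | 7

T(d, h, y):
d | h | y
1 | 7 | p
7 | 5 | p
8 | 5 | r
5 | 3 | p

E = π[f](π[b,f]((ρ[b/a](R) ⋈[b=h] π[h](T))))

Subexpression sizes:
  R → 4
  ρ[b/a](R) → 4
  T → 4
  π[h](T) → 4
  (ρ[b/a](R) ⋈[b=h] π[h](T)) → 1
  π[b,f]((ρ[b/a](R) ⋈[b=h] π[h](T))) → 1
  π[f](π[b,f]((ρ[b/a](R) ⋈[b=h] π[h](T)))) → 1

|E| = 1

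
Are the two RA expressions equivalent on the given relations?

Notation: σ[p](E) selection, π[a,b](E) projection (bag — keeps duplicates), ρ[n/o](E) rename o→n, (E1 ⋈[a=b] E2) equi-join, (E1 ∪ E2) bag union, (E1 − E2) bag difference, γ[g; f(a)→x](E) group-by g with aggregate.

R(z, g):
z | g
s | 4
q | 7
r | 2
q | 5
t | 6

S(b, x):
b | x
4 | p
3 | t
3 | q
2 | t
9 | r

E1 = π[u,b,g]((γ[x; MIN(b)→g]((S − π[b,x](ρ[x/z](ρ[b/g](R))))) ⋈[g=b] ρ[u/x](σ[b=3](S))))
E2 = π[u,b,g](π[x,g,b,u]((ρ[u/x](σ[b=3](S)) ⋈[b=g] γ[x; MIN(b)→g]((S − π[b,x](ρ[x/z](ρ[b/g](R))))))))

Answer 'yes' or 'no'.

E1 subexpression sizes:
  S → 5
  R → 5
  ρ[b/g](R) → 5
  ρ[x/z](ρ[b/g](R)) → 5
  π[b,x](ρ[x/z](ρ[b/g](R))) → 5
  (S − π[b,x](ρ[x/z](ρ[b/g](R)))) → 5
  γ[x; MIN(b)→g]((S − π[b,x](ρ[x/z](ρ[b/g](R))))) → 4
  S → 5
  σ[b=3](S) → 2
  ρ[u/x](σ[b=3](S)) → 2
  (γ[x; MIN(b)→g]((S − π[b,x](ρ[x/z](ρ[b/g](R))))) ⋈[g=b] ρ[u/x](σ[b=3](S))) → 2
  π[u,b,g]((γ[x; MIN(b)→g]((S − π[b,x](ρ[x/z](ρ[b/g](R))))) ⋈[g=b] ρ[u/x](σ[b=3](S)))) → 2
E2 subexpression sizes:
  S → 5
  σ[b=3](S) → 2
  ρ[u/x](σ[b=3](S)) → 2
  S → 5
  R → 5
  ρ[b/g](R) → 5
  ρ[x/z](ρ[b/g](R)) → 5
  π[b,x](ρ[x/z](ρ[b/g](R))) → 5
  (S − π[b,x](ρ[x/z](ρ[b/g](R)))) → 5
  γ[x; MIN(b)→g]((S − π[b,x](ρ[x/z](ρ[b/g](R))))) → 4
  (ρ[u/x](σ[b=3](S)) ⋈[b=g] γ[x; MIN(b)→g]((S − π[b,x](ρ[x/z](ρ[b/g](R)))))) → 2
  π[x,g,b,u]((ρ[u/x](σ[b=3](S)) ⋈[b=g] γ[x; MIN(b)→g]((S − π[b,x](ρ[x/z](ρ[b/g](R))))))) → 2
  π[u,b,g](π[x,g,b,u]((ρ[u/x](σ[b=3](S)) ⋈[b=g] γ[x; MIN(b)→g]((S − π[b,x](ρ[x/z](ρ[b/g](R)))))))) → 2

E1 and E2 produce the same multiset:
u | b | g
q | 3 | 3
t | 3 | 3

yes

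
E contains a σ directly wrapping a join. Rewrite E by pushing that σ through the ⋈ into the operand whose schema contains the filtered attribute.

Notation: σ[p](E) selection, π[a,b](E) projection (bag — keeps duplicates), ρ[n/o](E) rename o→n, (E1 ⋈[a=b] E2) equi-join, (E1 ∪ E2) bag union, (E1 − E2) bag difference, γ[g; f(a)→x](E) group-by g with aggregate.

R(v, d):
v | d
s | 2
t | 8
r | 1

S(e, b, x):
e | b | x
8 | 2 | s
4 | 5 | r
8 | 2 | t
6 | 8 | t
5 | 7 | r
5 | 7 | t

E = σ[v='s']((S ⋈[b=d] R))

σ filters on v, owned by the right side.
E' = (S ⋈[b=d] σ[v='s'](R))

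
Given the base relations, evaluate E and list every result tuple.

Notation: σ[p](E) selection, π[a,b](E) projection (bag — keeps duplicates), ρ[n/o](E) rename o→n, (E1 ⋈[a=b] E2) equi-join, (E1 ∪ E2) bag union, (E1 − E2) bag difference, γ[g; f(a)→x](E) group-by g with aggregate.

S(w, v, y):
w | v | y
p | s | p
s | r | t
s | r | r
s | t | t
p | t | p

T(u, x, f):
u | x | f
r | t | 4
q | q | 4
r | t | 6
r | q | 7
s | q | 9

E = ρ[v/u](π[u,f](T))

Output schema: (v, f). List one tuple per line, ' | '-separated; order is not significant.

Subexpression sizes:
  T → 5
  π[u,f](T) → 5
  ρ[v/u](π[u,f](T)) → 5

== RESULT ==
v | f
q | 4
r | 4
r | 6
r | 7
s | 9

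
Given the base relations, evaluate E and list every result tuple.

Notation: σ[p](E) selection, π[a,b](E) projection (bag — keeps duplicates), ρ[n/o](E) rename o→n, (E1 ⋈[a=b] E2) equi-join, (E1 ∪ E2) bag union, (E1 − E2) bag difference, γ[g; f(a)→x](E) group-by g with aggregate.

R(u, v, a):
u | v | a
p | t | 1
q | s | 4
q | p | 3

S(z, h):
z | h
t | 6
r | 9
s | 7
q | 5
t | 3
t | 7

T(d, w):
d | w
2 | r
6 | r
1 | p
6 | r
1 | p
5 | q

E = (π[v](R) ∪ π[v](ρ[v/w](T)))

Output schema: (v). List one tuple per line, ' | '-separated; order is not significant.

Subexpression sizes:
  R → 3
  π[v](R) → 3
  T → 6
  ρ[v/w](T) → 6
  π[v](ρ[v/w](T)) → 6
  (π[v](R) ∪ π[v](ρ[v/w](T))) → 9

== RESULT ==
v
p
p
p
q
r
r
r
s
t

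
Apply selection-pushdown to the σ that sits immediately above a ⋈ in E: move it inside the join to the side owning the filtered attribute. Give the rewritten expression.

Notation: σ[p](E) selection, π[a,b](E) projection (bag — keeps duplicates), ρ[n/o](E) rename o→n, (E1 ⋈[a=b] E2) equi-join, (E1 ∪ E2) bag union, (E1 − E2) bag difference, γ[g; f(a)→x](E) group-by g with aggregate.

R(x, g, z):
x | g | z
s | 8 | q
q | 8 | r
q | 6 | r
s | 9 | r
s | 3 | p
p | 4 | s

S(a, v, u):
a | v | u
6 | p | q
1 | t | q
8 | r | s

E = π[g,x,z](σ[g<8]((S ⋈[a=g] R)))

σ filters on g, owned by the right side.
E' = π[g,x,z]((S ⋈[a=g] σ[g<8](R)))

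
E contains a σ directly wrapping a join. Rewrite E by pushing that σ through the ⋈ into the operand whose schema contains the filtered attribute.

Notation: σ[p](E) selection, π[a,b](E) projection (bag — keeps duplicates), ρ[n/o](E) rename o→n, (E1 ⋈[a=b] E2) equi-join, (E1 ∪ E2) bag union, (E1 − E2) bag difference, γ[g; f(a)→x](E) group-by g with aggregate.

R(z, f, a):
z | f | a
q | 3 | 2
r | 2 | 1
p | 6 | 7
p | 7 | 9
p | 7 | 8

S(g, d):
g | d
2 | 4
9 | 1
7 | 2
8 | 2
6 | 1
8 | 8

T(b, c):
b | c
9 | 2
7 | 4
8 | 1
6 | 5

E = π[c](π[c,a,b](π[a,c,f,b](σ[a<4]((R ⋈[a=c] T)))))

σ filters on a, owned by the left side.
E' = π[c](π[c,a,b](π[a,c,f,b]((σ[a<4](R) ⋈[a=c] T))))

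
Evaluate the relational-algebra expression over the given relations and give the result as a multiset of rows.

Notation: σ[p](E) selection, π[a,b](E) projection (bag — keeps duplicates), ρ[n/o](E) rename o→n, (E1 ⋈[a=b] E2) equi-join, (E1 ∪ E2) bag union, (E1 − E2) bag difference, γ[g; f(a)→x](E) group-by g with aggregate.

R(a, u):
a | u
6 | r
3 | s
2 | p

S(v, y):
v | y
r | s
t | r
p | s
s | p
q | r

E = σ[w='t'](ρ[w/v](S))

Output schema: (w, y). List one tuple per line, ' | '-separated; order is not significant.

Per-node cardinality:
  S → 5
  ρ[w/v](S) → 5
  σ[w='t'](ρ[w/v](S)) → 1

== RESULT ==
w | y
t | r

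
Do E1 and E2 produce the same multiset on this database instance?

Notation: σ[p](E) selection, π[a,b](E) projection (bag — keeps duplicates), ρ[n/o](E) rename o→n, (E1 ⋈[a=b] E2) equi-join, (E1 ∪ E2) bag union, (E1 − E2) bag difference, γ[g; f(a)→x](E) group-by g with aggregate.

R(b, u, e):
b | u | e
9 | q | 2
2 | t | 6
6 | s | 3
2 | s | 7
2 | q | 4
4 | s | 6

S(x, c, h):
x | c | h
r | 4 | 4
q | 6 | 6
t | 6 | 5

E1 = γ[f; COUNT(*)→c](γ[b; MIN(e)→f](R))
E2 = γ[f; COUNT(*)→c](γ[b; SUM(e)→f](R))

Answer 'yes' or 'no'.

E1 stepwise |·|:
  R → 6
  γ[b; MIN(e)→f](R) → 4
  γ[f; COUNT(*)→c](γ[b; MIN(e)→f](R)) → 4
E2 stepwise |·|:
  R → 6
  γ[b; SUM(e)→f](R) → 4
  γ[f; COUNT(*)→c](γ[b; SUM(e)→f](R)) → 4

E1 result:
f | c
2 | 1
3 | 1
4 | 1
6 | 1
E2 result:
f | c
2 | 1
3 | 1
6 | 1
17 | 1
Witness: (17, 1) appears 0× in E1 but 1× in E2.

no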